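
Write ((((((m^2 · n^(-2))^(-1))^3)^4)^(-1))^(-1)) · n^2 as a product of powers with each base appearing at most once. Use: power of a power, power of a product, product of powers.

m^(-24)n^26

((((((m^2 · n^(-2))^(-1))^3)^4)^(-1))^(-1)) · n^2
= (((((m^2 · n^(-2))^(-1))^3)^4)^1) · n^2    [power of a power]
= ((((m^2 · n^(-2))^(-1))^3)^4) · n^2    [power of a power]
= (((m^2 · n^(-2))^(-1))^12) · n^2    [power of a power]
= ((m^2 · n^(-2))^(-12)) · n^2    [power of a power]
= (((m^2)^(-12)) · ((n^(-2))^(-12))) · n^2    [power of a product]
= (m^(-24) · ((n^(-2))^(-12))) · n^2    [power of a power]
= (m^(-24) · n^24) · n^2    [power of a power]
= m^(-24)n^26    [product of powers]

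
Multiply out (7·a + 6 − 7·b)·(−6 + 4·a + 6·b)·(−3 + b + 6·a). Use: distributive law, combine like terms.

(7·a + 6 − 7·b)·(−6 + 4·a + 6·b)·(−3 + b + 6·a)
= (−42·a + 28·a² + 42·a·b − 36 + 24·a + 36·b + 42·b − 28·a·b − 42·b²)·(−3 + b + 6·a)    [distributive law]
= (−18·a + 28·a² + 14·a·b − 36 + 78·b − 42·b²)·(−3 + b + 6·a)    [combine like terms]
= 54·a − 18·a·b − 108·a² − 84·a² + 28·a²·b + 168·a³ − 42·a·b + 14·a·b² + 84·a²·b + 108 − 36·b − 216·a − 234·b + 78·b² + 468·a·b + 126·b² − 42·b³ − 252·a·b²    [distributive law]
= −162·a + 408·a·b − 192·a² + 112·a²·b + 168·a³ − 238·a·b² + 108 − 270·b + 204·b² − 42·b³    [combine like terms]

−162·a + 408·a·b − 192·a² + 112·a²·b + 168·a³ − 238·a·b² + 108 − 270·b + 204·b² − 42·b³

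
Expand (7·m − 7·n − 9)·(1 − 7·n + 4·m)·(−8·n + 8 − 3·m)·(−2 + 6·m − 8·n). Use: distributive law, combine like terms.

(7·m − 7·n − 9)·(1 − 7·n + 4·m)·(−8·n + 8 − 3·m)·(−2 + 6·m − 8·n)
= (7·m − 49·m·n + 28·m² − 7·n + 49·n² − 28·m·n − 9 + 63·n − 36·m)·(−8·n + 8 − 3·m)·(−2 + 6·m − 8·n)    [distributive law]
= (−29·m − 77·m·n + 28·m² + 56·n + 49·n² − 9)·(−8·n + 8 − 3·m)·(−2 + 6·m − 8·n)    [combine like terms]
= (232·m·n − 232·m + 87·m² + 616·m·n² − 616·m·n + 231·m²·n − 224·m²·n + 224·m² − 84·m³ − 448·n² + 448·n − 168·m·n − 392·n³ + 392·n² − 147·m·n² + 72·n − 72 + 27·m)·(−2 + 6·m − 8·n)    [distributive law]
= (−552·m·n − 205·m + 311·m² + 469·m·n² + 7·m²·n − 84·m³ − 56·n² + 520·n − 392·n³ − 72)·(−2 + 6·m − 8·n)    [combine like terms]
= 1104·m·n − 3312·m²·n + 4416·m·n² + 410·m − 1230·m² + 1640·m·n − 622·m² + 1866·m³ − 2488·m²·n − 938·m·n² + 2814·m²·n² − 3752·m·n³ − 14·m²·n + 42·m³·n − 56·m²·n² + 168·m³ − 504·m⁴ + 672·m³·n + 112·n² − 336·m·n² + 448·n³ − 1040·n + 3120·m·n − 4160·n² + 784·n³ − 2352·m·n³ + 3136·n⁴ + 144 − 432·m + 576·n    [distributive law]
= 5864·m·n − 5814·m²·n + 3142·m·n² − 22·m − 1852·m² + 2034·m³ + 2758·m²·n² − 6104·m·n³ + 714·m³·n − 504·m⁴ − 4048·n² + 1232·n³ − 464·n + 3136·n⁴ + 144    [combine like terms]

5864·m·n − 5814·m²·n + 3142·m·n² − 22·m − 1852·m² + 2034·m³ + 2758·m²·n² − 6104·m·n³ + 714·m³·n − 504·m⁴ − 4048·n² + 1232·n³ − 464·n + 3136·n⁴ + 144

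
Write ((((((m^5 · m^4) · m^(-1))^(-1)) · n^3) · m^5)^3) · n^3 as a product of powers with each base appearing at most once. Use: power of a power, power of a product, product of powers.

((((((m^5 · m^4) · m^(-1))^(-1)) · n^3) · m^5)^3) · n^3
= ((((((m^5 · m^4) · m^(-1))^(-1)) · n^3)^3) · ((m^5)^3)) · n^3    [power of a product]
= ((((((m^5 · m^4) · m^(-1))^(-1))^3) · ((n^3)^3)) · ((m^5)^3)) · n^3    [power of a product]
= (((((m^5 · m^4) · m^(-1))^(-3)) · ((n^3)^3)) · ((m^5)^3)) · n^3    [power of a power]
= (((((m^5 · m^4)^(-3)) · ((m^(-1))^(-3))) · ((n^3)^3)) · ((m^5)^3)) · n^3    [power of a product]
= ((((((m^5)^(-3)) · ((m^4)^(-3))) · ((m^(-1))^(-3))) · ((n^3)^3)) · ((m^5)^3)) · n^3    [power of a product]
= ((((m^(-15) · ((m^4)^(-3))) · ((m^(-1))^(-3))) · ((n^3)^3)) · ((m^5)^3)) · n^3    [power of a power]
= ((((m^(-15) · m^(-12)) · ((m^(-1))^(-3))) · ((n^3)^3)) · ((m^5)^3)) · n^3    [power of a power]
= (((m^(-27) · ((m^(-1))^(-3))) · ((n^3)^3)) · ((m^5)^3)) · n^3    [product of powers]
= (((m^(-27) · m^3) · ((n^3)^3)) · ((m^5)^3)) · n^3    [power of a power]
= ((m^(-24) · ((n^3)^3)) · ((m^5)^3)) · n^3    [product of powers]
= ((m^(-24) · n^9) · ((m^5)^3)) · n^3    [power of a power]
= ((m^(-24) · n^9) · m^15) · n^3    [power of a power]
= m^(-9)·n^12    [product of powers]

m^(-9)·n^12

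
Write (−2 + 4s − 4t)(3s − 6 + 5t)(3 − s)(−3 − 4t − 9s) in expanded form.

(−2 + 4s − 4t)(3s − 6 + 5t)(3 − s)(−3 − 4t − 9s)
= (−6s + 12 − 10t + 12s² − 24s + 20st − 12st + 24t − 20t²)(3 − s)(−3 − 4t − 9s)    [distributive law]
= (−30s + 12 + 14t + 12s² + 8st − 20t²)(3 − s)(−3 − 4t − 9s)    [combine like terms]
= (−90s + 30s² + 36 − 12s + 42t − 14st + 36s² − 12s³ + 24st − 8s²t − 60t² + 20st²)(−3 − 4t − 9s)    [distributive law]
= (−102s + 66s² + 36 + 42t + 10st − 12s³ − 8s²t − 60t² + 20st²)(−3 − 4t − 9s)    [combine like terms]
= 306s + 408st + 918s² − 198s² − 264s²t − 594s³ − 108 − 144t − 324s − 126t − 168t² − 378st − 30st − 40st² − 90s²t + 36s³ + 48s³t + 108s⁴ + 24s²t + 32s²t² + 72s³t + 180t² + 240t³ + 540st² − 60st² − 80st³ − 180s²t²    [distributive law]
= −18s + 720s² − 330s²t − 558s³ − 108 − 270t + 12t² + 440st² + 120s³t + 108s⁴ − 148s²t² + 240t³ − 80st³    [combine like terms]

−18s + 720s² − 330s²t − 558s³ − 108 − 270t + 12t² + 440st² + 120s³t + 108s⁴ − 148s²t² + 240t³ − 80st³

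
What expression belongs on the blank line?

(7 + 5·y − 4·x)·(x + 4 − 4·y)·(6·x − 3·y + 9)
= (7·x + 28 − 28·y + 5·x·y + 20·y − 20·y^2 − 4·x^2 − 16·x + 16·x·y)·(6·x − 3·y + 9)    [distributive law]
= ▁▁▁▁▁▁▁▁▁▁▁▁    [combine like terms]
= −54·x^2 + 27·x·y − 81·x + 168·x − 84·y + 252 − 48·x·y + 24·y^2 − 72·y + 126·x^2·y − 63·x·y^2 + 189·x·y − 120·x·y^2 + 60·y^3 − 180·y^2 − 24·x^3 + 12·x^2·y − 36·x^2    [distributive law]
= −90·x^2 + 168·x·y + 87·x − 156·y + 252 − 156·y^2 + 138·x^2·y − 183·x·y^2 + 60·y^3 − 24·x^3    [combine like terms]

By combine like terms:

(−9·x + 28 − 8·y + 21·x·y − 20·y^2 − 4·x^2)·(6·x − 3·y + 9)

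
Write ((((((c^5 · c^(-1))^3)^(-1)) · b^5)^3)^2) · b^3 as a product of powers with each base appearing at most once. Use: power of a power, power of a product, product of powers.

b^33·c^(-72)

((((((c^5 · c^(-1))^3)^(-1)) · b^5)^3)^2) · b^3
= (((((c^5 · c^(-1))^3)^(-1)) · b^5)^6) · b^3    [power of a power]
= (((((c^5 · c^(-1))^3)^(-1))^6) · ((b^5)^6)) · b^3    [power of a product]
= ((((c^5 · c^(-1))^3)^(-6)) · ((b^5)^6)) · b^3    [power of a power]
= (((c^5 · c^(-1))^(-18)) · ((b^5)^6)) · b^3    [power of a power]
= ((((c^5)^(-18)) · ((c^(-1))^(-18))) · ((b^5)^6)) · b^3    [power of a product]
= ((c^(-90) · ((c^(-1))^(-18))) · ((b^5)^6)) · b^3    [power of a power]
= ((c^(-90) · c^18) · ((b^5)^6)) · b^3    [power of a power]
= (c^(-72) · ((b^5)^6)) · b^3    [product of powers]
= (c^(-72) · b^30) · b^3    [power of a power]
= b^33·c^(-72)    [product of powers]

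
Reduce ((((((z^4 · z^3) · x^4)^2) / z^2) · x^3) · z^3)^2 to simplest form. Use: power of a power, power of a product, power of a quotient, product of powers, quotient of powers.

((((((z^4 · z^3) · x^4)^2) / z^2) · x^3) · z^3)^2
= ((((((z^4 · z^3) · x^4)^2) / z^2) · x^3)^2) · ((z^3)^2)    [power of a product]
= ((((((z^4 · z^3) · x^4)^2) / z^2)^2) · ((x^3)^2)) · ((z^3)^2)    [power of a product]
= ((((((z^4 · z^3) · x^4)^2)^2) / ((z^2)^2)) · ((x^3)^2)) · ((z^3)^2)    [power of a quotient]
= (((((z^4 · z^3) · x^4)^4) / ((z^2)^2)) · ((x^3)^2)) · ((z^3)^2)    [power of a power]
= (((((z^4 · z^3)^4) · ((x^4)^4)) / ((z^2)^2)) · ((x^3)^2)) · ((z^3)^2)    [power of a product]
= ((((((z^4)^4) · ((z^3)^4)) · ((x^4)^4)) / ((z^2)^2)) · ((x^3)^2)) · ((z^3)^2)    [power of a product]
= ((((z^16 · ((z^3)^4)) · ((x^4)^4)) / ((z^2)^2)) · ((x^3)^2)) · ((z^3)^2)    [power of a power]
= ((((z^16 · z^12) · ((x^4)^4)) / ((z^2)^2)) · ((x^3)^2)) · ((z^3)^2)    [power of a power]
= (((z^28 · ((x^4)^4)) / ((z^2)^2)) · ((x^3)^2)) · ((z^3)^2)    [product of powers]
= (((z^28 · x^16) / ((z^2)^2)) · ((x^3)^2)) · ((z^3)^2)    [power of a power]
= (((z^28 · x^16) / z^4) · ((x^3)^2)) · ((z^3)^2)    [power of a power]
= (((z^28 · x^16) / z^4) · x^6) · ((z^3)^2)    [power of a power]
= (((z^28 · x^16) / z^4) · x^6) · z^6    [power of a power]
= x^22z^30    [quotient of powers; product of powers]

x^22z^30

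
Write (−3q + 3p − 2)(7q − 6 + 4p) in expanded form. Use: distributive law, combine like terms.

−21q^2 + 4q + 9pq − 26p + 12p^2 + 12

(−3q + 3p − 2)(7q − 6 + 4p)
= −21q^2 + 18q − 12pq + 21pq − 18p + 12p^2 − 14q + 12 − 8p    [distributive law]
= −21q^2 + 4q + 9pq − 26p + 12p^2 + 12    [combine like terms]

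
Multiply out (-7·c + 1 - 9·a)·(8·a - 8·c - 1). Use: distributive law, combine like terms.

16·a·c + 56·c^2 - c + 17·a - 1 - 72·a^2

(-7·c + 1 - 9·a)·(8·a - 8·c - 1)
= -56·a·c + 56·c^2 + 7·c + 8·a - 8·c - 1 - 72·a^2 + 72·a·c + 9·a    [distributive law]
= 16·a·c + 56·c^2 - c + 17·a - 1 - 72·a^2    [combine like terms]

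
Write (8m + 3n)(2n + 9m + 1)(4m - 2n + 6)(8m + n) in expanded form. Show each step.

(8m + 3n)(2n + 9m + 1)(4m - 2n + 6)(8m + n)
= (16mn + 72m^2 + 8m + 6n^2 + 27mn + 3n)(4m - 2n + 6)(8m + n)    [distributive law]
= (43mn + 72m^2 + 8m + 6n^2 + 3n)(4m - 2n + 6)(8m + n)    [combine like terms]
= (172m^2n - 86mn^2 + 258mn + 288m^3 - 144m^2n + 432m^2 + 32m^2 - 16mn + 48m + 24mn^2 - 12n^3 + 36n^2 + 12mn - 6n^2 + 18n)(8m + n)    [distributive law]
= (28m^2n - 62mn^2 + 254mn + 288m^3 + 464m^2 + 48m - 12n^3 + 30n^2 + 18n)(8m + n)    [combine like terms]
= 224m^3n + 28m^2n^2 - 496m^2n^2 - 62mn^3 + 2032m^2n + 254mn^2 + 2304m^4 + 288m^3n + 3712m^3 + 464m^2n + 384m^2 + 48mn - 96mn^3 - 12n^4 + 240mn^2 + 30n^3 + 144mn + 18n^2    [distributive law]
= 512m^3n - 468m^2n^2 - 158mn^3 + 2496m^2n + 494mn^2 + 2304m^4 + 3712m^3 + 384m^2 + 192mn - 12n^4 + 30n^3 + 18n^2    [combine like terms]

512m^3n - 468m^2n^2 - 158mn^3 + 2496m^2n + 494mn^2 + 2304m^4 + 3712m^3 + 384m^2 + 192mn - 12n^4 + 30n^3 + 18n^2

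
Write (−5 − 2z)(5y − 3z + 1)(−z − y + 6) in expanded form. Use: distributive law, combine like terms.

−48yz + 25y^2 − 145y + 23z^2 + 83z − 30 + 4yz^2 + 10y^2z − 6z^3

(−5 − 2z)(5y − 3z + 1)(−z − y + 6)
= (−25y + 15z − 5 − 10yz + 6z^2 − 2z)(−z − y + 6)    [distributive law]
= (−25y + 13z − 5 − 10yz + 6z^2)(−z − y + 6)    [combine like terms]
= 25yz + 25y^2 − 150y − 13z^2 − 13yz + 78z + 5z + 5y − 30 + 10yz^2 + 10y^2z − 60yz − 6z^3 − 6yz^2 + 36z^2    [distributive law]
= −48yz + 25y^2 − 145y + 23z^2 + 83z − 30 + 4yz^2 + 10y^2z − 6z^3    [combine like terms]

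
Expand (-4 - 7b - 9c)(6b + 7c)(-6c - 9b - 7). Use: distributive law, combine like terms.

(-4 - 7b - 9c)(6b + 7c)(-6c - 9b - 7)
= (-24b - 28c - 42b² - 49bc - 54bc - 63c²)(-6c - 9b - 7)    [distributive law]
= (-24b - 28c - 42b² - 103bc - 63c²)(-6c - 9b - 7)    [combine like terms]
= 144bc + 216b² + 168b + 168c² + 252bc + 196c + 252b²c + 378b³ + 294b² + 618bc² + 927b²c + 721bc + 378c³ + 567bc² + 441c²    [distributive law]
= 1117bc + 510b² + 168b + 609c² + 196c + 1179b²c + 378b³ + 1185bc² + 378c³    [combine like terms]

1117bc + 510b² + 168b + 609c² + 196c + 1179b²c + 378b³ + 1185bc² + 378c³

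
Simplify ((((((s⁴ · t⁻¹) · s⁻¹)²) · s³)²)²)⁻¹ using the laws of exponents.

s⁻³⁶·t⁸

((((((s⁴ · t⁻¹) · s⁻¹)²) · s³)²)²)⁻¹
= (((((s⁴ · t⁻¹) · s⁻¹)²) · s³)²)⁻²    [power of a power]
= ((((s⁴ · t⁻¹) · s⁻¹)²) · s³)⁻⁴    [power of a power]
= ((((s⁴ · t⁻¹) · s⁻¹)²)⁻⁴) · ((s³)⁻⁴)    [power of a product]
= (((s⁴ · t⁻¹) · s⁻¹)⁻⁸) · ((s³)⁻⁴)    [power of a power]
= (((s⁴ · t⁻¹)⁻⁸) · ((s⁻¹)⁻⁸)) · ((s³)⁻⁴)    [power of a product]
= ((((s⁴)⁻⁸) · ((t⁻¹)⁻⁸)) · ((s⁻¹)⁻⁸)) · ((s³)⁻⁴)    [power of a product]
= ((s⁻³² · ((t⁻¹)⁻⁸)) · ((s⁻¹)⁻⁸)) · ((s³)⁻⁴)    [power of a power]
= ((s⁻³² · t⁸) · ((s⁻¹)⁻⁸)) · ((s³)⁻⁴)    [power of a power]
= ((s⁻³² · t⁸) · s⁸) · ((s³)⁻⁴)    [power of a power]
= ((s⁻³² · t⁸) · s⁸) · s⁻¹²    [power of a power]
= s⁻³⁶·t⁸    [product of powers]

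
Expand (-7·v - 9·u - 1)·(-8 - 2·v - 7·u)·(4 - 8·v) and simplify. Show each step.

168·v - 408·v^2 - 112·v^3 - 364·u·v - 536·u·v^2 + 316·u + 252·u^2 - 504·u^2·v + 32

(-7·v - 9·u - 1)·(-8 - 2·v - 7·u)·(4 - 8·v)
= (56·v + 14·v^2 + 49·u·v + 72·u + 18·u·v + 63·u^2 + 8 + 2·v + 7·u)·(4 - 8·v)    [distributive law]
= (58·v + 14·v^2 + 67·u·v + 79·u + 63·u^2 + 8)·(4 - 8·v)    [combine like terms]
= 232·v - 464·v^2 + 56·v^2 - 112·v^3 + 268·u·v - 536·u·v^2 + 316·u - 632·u·v + 252·u^2 - 504·u^2·v + 32 - 64·v    [distributive law]
= 168·v - 408·v^2 - 112·v^3 - 364·u·v - 536·u·v^2 + 316·u + 252·u^2 - 504·u^2·v + 32    [combine like terms]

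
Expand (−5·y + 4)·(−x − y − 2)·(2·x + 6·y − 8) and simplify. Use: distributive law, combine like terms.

10·x^2·y + 40·x·y^2 − 52·x·y + 30·y^3 − 4·y^2 − 96·y − 8·x^2 + 16·x + 64

(−5·y + 4)·(−x − y − 2)·(2·x + 6·y − 8)
= (5·x·y + 5·y^2 + 10·y − 4·x − 4·y − 8)·(2·x + 6·y − 8)    [distributive law]
= (5·x·y + 5·y^2 + 6·y − 4·x − 8)·(2·x + 6·y − 8)    [combine like terms]
= 10·x^2·y + 30·x·y^2 − 40·x·y + 10·x·y^2 + 30·y^3 − 40·y^2 + 12·x·y + 36·y^2 − 48·y − 8·x^2 − 24·x·y + 32·x − 16·x − 48·y + 64    [distributive law]
= 10·x^2·y + 40·x·y^2 − 52·x·y + 30·y^3 − 4·y^2 − 96·y − 8·x^2 + 16·x + 64    [combine like terms]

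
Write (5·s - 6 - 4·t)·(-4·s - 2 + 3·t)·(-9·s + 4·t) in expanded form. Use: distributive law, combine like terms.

180·s^3 - 359·s^2·t - 126·s^2 + 146·s·t + 232·s·t^2 - 108·s + 48·t - 40·t^2 - 48·t^3

(5·s - 6 - 4·t)·(-4·s - 2 + 3·t)·(-9·s + 4·t)
= (-20·s^2 - 10·s + 15·s·t + 24·s + 12 - 18·t + 16·s·t + 8·t - 12·t^2)·(-9·s + 4·t)    [distributive law]
= (-20·s^2 + 14·s + 31·s·t + 12 - 10·t - 12·t^2)·(-9·s + 4·t)    [combine like terms]
= 180·s^3 - 80·s^2·t - 126·s^2 + 56·s·t - 279·s^2·t + 124·s·t^2 - 108·s + 48·t + 90·s·t - 40·t^2 + 108·s·t^2 - 48·t^3    [distributive law]
= 180·s^3 - 359·s^2·t - 126·s^2 + 146·s·t + 232·s·t^2 - 108·s + 48·t - 40·t^2 - 48·t^3    [combine like terms]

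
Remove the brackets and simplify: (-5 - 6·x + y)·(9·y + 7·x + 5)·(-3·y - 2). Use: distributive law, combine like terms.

(-5 - 6·x + y)·(9·y + 7·x + 5)·(-3·y - 2)
= (-45·y - 35·x - 25 - 54·x·y - 42·x^2 - 30·x + 9·y^2 + 7·x·y + 5·y)·(-3·y - 2)    [distributive law]
= (-40·y - 65·x - 25 - 47·x·y - 42·x^2 + 9·y^2)·(-3·y - 2)    [combine like terms]
= 120·y^2 + 80·y + 195·x·y + 130·x + 75·y + 50 + 141·x·y^2 + 94·x·y + 126·x^2·y + 84·x^2 - 27·y^3 - 18·y^2    [distributive law]
= 102·y^2 + 155·y + 289·x·y + 130·x + 50 + 141·x·y^2 + 126·x^2·y + 84·x^2 - 27·y^3    [combine like terms]

102·y^2 + 155·y + 289·x·y + 130·x + 50 + 141·x·y^2 + 126·x^2·y + 84·x^2 - 27·y^3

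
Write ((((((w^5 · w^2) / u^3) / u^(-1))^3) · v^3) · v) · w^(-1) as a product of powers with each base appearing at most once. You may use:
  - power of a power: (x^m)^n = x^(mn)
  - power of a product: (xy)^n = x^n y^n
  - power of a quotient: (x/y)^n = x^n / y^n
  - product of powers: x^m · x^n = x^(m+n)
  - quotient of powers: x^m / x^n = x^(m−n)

((((((w^5 · w^2) / u^3) / u^(-1))^3) · v^3) · v) · w^(-1)
= ((((((w^5 · w^2) / u^3)^3) / ((u^(-1))^3)) · v^3) · v) · w^(-1)    [power of a quotient]
= ((((((w^5 · w^2)^3) / ((u^3)^3)) / ((u^(-1))^3)) · v^3) · v) · w^(-1)    [power of a quotient]
= (((((((w^5)^3) · ((w^2)^3)) / ((u^3)^3)) / ((u^(-1))^3)) · v^3) · v) · w^(-1)    [power of a product]
= (((((w^15 · ((w^2)^3)) / ((u^3)^3)) / ((u^(-1))^3)) · v^3) · v) · w^(-1)    [power of a power]
= (((((w^15 · w^6) / ((u^3)^3)) / ((u^(-1))^3)) · v^3) · v) · w^(-1)    [power of a power]
= ((((w^21 / ((u^3)^3)) / ((u^(-1))^3)) · v^3) · v) · w^(-1)    [product of powers]
= ((((w^21 / u^9) / ((u^(-1))^3)) · v^3) · v) · w^(-1)    [power of a power]
= ((((w^21 / u^9) / u^(-3)) · v^3) · v) · w^(-1)    [power of a power]
= u^(-6)·v^4·w^20    [quotient of powers; product of powers]

u^(-6)·v^4·w^20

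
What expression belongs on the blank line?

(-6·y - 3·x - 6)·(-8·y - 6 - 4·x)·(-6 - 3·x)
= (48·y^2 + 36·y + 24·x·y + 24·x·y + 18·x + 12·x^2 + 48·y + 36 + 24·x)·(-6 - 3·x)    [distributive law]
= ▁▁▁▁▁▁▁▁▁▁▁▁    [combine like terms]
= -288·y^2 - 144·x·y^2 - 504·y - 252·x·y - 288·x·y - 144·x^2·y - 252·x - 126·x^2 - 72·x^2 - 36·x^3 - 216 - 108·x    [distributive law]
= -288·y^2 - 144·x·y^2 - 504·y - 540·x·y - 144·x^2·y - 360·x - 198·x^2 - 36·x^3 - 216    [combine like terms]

Applying combine like terms to the line above:

(48·y^2 + 84·y + 48·x·y + 42·x + 12·x^2 + 36)·(-6 - 3·x)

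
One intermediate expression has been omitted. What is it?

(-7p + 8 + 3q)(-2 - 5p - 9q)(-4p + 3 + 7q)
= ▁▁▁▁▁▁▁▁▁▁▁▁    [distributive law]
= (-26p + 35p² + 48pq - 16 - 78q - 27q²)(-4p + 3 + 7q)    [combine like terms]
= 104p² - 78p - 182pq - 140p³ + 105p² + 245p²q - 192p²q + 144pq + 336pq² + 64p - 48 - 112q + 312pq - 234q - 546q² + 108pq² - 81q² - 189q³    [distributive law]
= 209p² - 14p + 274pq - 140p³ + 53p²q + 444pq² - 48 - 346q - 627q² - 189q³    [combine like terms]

Applying distributive law to the line above:

(14p + 35p² + 63pq - 16 - 40p - 72q - 6q - 15pq - 27q²)(-4p + 3 + 7q)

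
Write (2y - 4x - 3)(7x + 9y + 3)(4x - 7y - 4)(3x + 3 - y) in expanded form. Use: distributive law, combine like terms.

436x³y + 1049x²y + 570x²y² + 668xy² - 604xy³ + 1050xy - 453y³ + 126y⁴ + 78y² + 405y - 336x⁴ - 396x³ + 228x² + 396x + 108

(2y - 4x - 3)(7x + 9y + 3)(4x - 7y - 4)(3x + 3 - y)
= (14xy + 18y² + 6y - 28x² - 36xy - 12x - 21x - 27y - 9)(4x - 7y - 4)(3x + 3 - y)    [distributive law]
= (-22xy + 18y² - 21y - 28x² - 33x - 9)(4x - 7y - 4)(3x + 3 - y)    [combine like terms]
= (-88x²y + 154xy² + 88xy + 72xy² - 126y³ - 72y² - 84xy + 147y² + 84y - 112x³ + 196x²y + 112x² - 132x² + 231xy + 132x - 36x + 63y + 36)(3x + 3 - y)    [distributive law]
= (108x²y + 226xy² + 235xy - 126y³ + 75y² + 147y - 112x³ - 20x² + 96x + 36)(3x + 3 - y)    [combine like terms]
= 324x³y + 324x²y - 108x²y² + 678x²y² + 678xy² - 226xy³ + 705x²y + 705xy - 235xy² - 378xy³ - 378y³ + 126y⁴ + 225xy² + 225y² - 75y³ + 441xy + 441y - 147y² - 336x⁴ - 336x³ + 112x³y - 60x³ - 60x² + 20x²y + 288x² + 288x - 96xy + 108x + 108 - 36y    [distributive law]
= 436x³y + 1049x²y + 570x²y² + 668xy² - 604xy³ + 1050xy - 453y³ + 126y⁴ + 78y² + 405y - 336x⁴ - 396x³ + 228x² + 396x + 108    [combine like terms]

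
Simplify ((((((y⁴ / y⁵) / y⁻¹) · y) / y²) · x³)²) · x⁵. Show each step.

((((((y⁴ / y⁵) / y⁻¹) · y) / y²) · x³)²) · x⁵
= ((((((y⁴ / y⁵) / y⁻¹) · y) / y²)²) · ((x³)²)) · x⁵    [power of a product]
= ((((((y⁴ / y⁵) / y⁻¹) · y)²) / ((y²)²)) · ((x³)²)) · x⁵    [power of a quotient]
= ((((((y⁴ / y⁵) / y⁻¹)²) · (y²)) / ((y²)²)) · ((x³)²)) · x⁵    [power of a product]
= ((((((y⁴ / y⁵)²) / ((y⁻¹)²)) · (y²)) / ((y²)²)) · ((x³)²)) · x⁵    [power of a quotient]
= (((((((y⁴)²) / ((y⁵)²)) / ((y⁻¹)²)) · (y²)) / ((y²)²)) · ((x³)²)) · x⁵    [power of a quotient]
= (((((y⁸ / ((y⁵)²)) / ((y⁻¹)²)) · (y²)) / ((y²)²)) · ((x³)²)) · x⁵    [power of a power]
= (((((y⁸ / y¹⁰) / ((y⁻¹)²)) · (y²)) / ((y²)²)) · ((x³)²)) · x⁵    [power of a power]
= ((((y⁻² / ((y⁻¹)²)) · (y²)) / ((y²)²)) · ((x³)²)) · x⁵    [quotient of powers]
= ((((y⁻² / y⁻²) · (y²)) / ((y²)²)) · ((x³)²)) · x⁵    [power of a power]
= (((y⁰ · (y²)) / ((y²)²)) · ((x³)²)) · x⁵    [quotient of powers]
= ((y² / ((y²)²)) · ((x³)²)) · x⁵    [product of powers]
= ((y² / y⁴) · ((x³)²)) · x⁵    [power of a power]
= (y⁻² · ((x³)²)) · x⁵    [quotient of powers]
= (y⁻² · x⁶) · x⁵    [power of a power]
= x¹¹y⁻²    [product of powers]

x¹¹y⁻²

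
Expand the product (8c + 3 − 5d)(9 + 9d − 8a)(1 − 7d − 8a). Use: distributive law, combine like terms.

(8c + 3 − 5d)(9 + 9d − 8a)(1 − 7d − 8a)
= (72c + 72cd − 64ac + 27 + 27d − 24a − 45d − 45d^2 + 40ad)(1 − 7d − 8a)    [distributive law]
= (72c + 72cd − 64ac + 27 − 18d − 24a − 45d^2 + 40ad)(1 − 7d − 8a)    [combine like terms]
= 72c − 504cd − 576ac + 72cd − 504cd^2 − 576acd − 64ac + 448acd + 512a^2c + 27 − 189d − 216a − 18d + 126d^2 + 144ad − 24a + 168ad + 192a^2 − 45d^2 + 315d^3 + 360ad^2 + 40ad − 280ad^2 − 320a^2d    [distributive law]
= 72c − 432cd − 640ac − 504cd^2 − 128acd + 512a^2c + 27 − 207d − 240a + 81d^2 + 352ad + 192a^2 + 315d^3 + 80ad^2 − 320a^2d    [combine like terms]

72c − 432cd − 640ac − 504cd^2 − 128acd + 512a^2c + 27 − 207d − 240a + 81d^2 + 352ad + 192a^2 + 315d^3 + 80ad^2 − 320a^2d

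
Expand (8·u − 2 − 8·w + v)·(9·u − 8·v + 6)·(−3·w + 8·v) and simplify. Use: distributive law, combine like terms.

−216·u^2·w + 576·u^2·v − 411·u·v·w − 440·u·v^2 − 90·u·w + 240·u·v − 450·v·w + 176·v^2 + 36·w − 96·v + 216·u·w^2 − 192·v·w^2 + 536·v^2·w + 144·w^2 − 64·v^3

(8·u − 2 − 8·w + v)·(9·u − 8·v + 6)·(−3·w + 8·v)
= (72·u^2 − 64·u·v + 48·u − 18·u + 16·v − 12 − 72·u·w + 64·v·w − 48·w + 9·u·v − 8·v^2 + 6·v)·(−3·w + 8·v)    [distributive law]
= (72·u^2 − 55·u·v + 30·u + 22·v − 12 − 72·u·w + 64·v·w − 48·w − 8·v^2)·(−3·w + 8·v)    [combine like terms]
= −216·u^2·w + 576·u^2·v + 165·u·v·w − 440·u·v^2 − 90·u·w + 240·u·v − 66·v·w + 176·v^2 + 36·w − 96·v + 216·u·w^2 − 576·u·v·w − 192·v·w^2 + 512·v^2·w + 144·w^2 − 384·v·w + 24·v^2·w − 64·v^3    [distributive law]
= −216·u^2·w + 576·u^2·v − 411·u·v·w − 440·u·v^2 − 90·u·w + 240·u·v − 450·v·w + 176·v^2 + 36·w − 96·v + 216·u·w^2 − 192·v·w^2 + 536·v^2·w + 144·w^2 − 64·v^3    [combine like terms]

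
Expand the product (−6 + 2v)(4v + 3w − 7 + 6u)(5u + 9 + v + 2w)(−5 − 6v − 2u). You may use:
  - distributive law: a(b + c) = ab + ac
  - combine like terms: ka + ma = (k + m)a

(−6 + 2v)(4v + 3w − 7 + 6u)(5u + 9 + v + 2w)(−5 − 6v − 2u)
= (−24v − 18w + 42 − 36u + 8v^2 + 6vw − 14v + 12uv)(5u + 9 + v + 2w)(−5 − 6v − 2u)    [distributive law]
= (−38v − 18w + 42 − 36u + 8v^2 + 6vw + 12uv)(5u + 9 + v + 2w)(−5 − 6v − 2u)    [combine like terms]
= (−190uv − 342v − 38v^2 − 76vw − 90uw − 162w − 18vw − 36w^2 + 210u + 378 + 42v + 84w − 180u^2 − 324u − 36uv − 72uw + 40uv^2 + 72v^2 + 8v^3 + 16v^2w + 30uvw + 54vw + 6v^2w + 12vw^2 + 60u^2v + 108uv + 12uv^2 + 24uvw)(−5 − 6v − 2u)    [distributive law]
= (−118uv − 300v + 34v^2 − 40vw − 162uw − 78w − 36w^2 − 114u + 378 − 180u^2 + 52uv^2 + 8v^3 + 22v^2w + 54uvw + 12vw^2 + 60u^2v)(−5 − 6v − 2u)    [combine like terms]
= 590uv + 708uv^2 + 236u^2v + 1500v + 1800v^2 + 600uv − 170v^2 − 204v^3 − 68uv^2 + 200vw + 240v^2w + 80uvw + 810uw + 972uvw + 324u^2w + 390w + 468vw + 156uw + 180w^2 + 216vw^2 + 72uw^2 + 570u + 684uv + 228u^2 − 1890 − 2268v − 756u + 900u^2 + 1080u^2v + 360u^3 − 260uv^2 − 312uv^3 − 104u^2v^2 − 40v^3 − 48v^4 − 16uv^3 − 110v^2w − 132v^3w − 44uv^2w − 270uvw − 324uv^2w − 108u^2vw − 60vw^2 − 72v^2w^2 − 24uvw^2 − 300u^2v − 360u^2v^2 − 120u^3v    [distributive law]
= 1874uv + 380uv^2 + 1016u^2v − 768v + 1630v^2 − 244v^3 + 668vw + 130v^2w + 782uvw + 966uw + 324u^2w + 390w + 180w^2 + 156vw^2 + 72uw^2 − 186u + 1128u^2 − 1890 + 360u^3 − 328uv^3 − 464u^2v^2 − 48v^4 − 132v^3w − 368uv^2w − 108u^2vw − 72v^2w^2 − 24uvw^2 − 120u^3v    [combine like terms]

1874uv + 380uv^2 + 1016u^2v − 768v + 1630v^2 − 244v^3 + 668vw + 130v^2w + 782uvw + 966uw + 324u^2w + 390w + 180w^2 + 156vw^2 + 72uw^2 − 186u + 1128u^2 − 1890 + 360u^3 − 328uv^3 − 464u^2v^2 − 48v^4 − 132v^3w − 368uv^2w − 108u^2vw − 72v^2w^2 − 24uvw^2 − 120u^3v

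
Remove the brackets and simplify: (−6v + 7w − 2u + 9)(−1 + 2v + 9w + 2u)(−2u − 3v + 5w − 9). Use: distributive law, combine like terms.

(−6v + 7w − 2u + 9)(−1 + 2v + 9w + 2u)(−2u − 3v + 5w − 9)
= (6v − 12v^2 − 54vw − 12uv − 7w + 14vw + 63w^2 + 14uw + 2u − 4uv − 18uw − 4u^2 − 9 + 18v + 81w + 18u)(−2u − 3v + 5w − 9)    [distributive law]
= (24v − 12v^2 − 40vw − 16uv + 74w + 63w^2 − 4uw + 20u − 4u^2 − 9)(−2u − 3v + 5w − 9)    [combine like terms]
= −48uv − 72v^2 + 120vw − 216v + 24uv^2 + 36v^3 − 60v^2w + 108v^2 + 80uvw + 120v^2w − 200vw^2 + 360vw + 32u^2v + 48uv^2 − 80uvw + 144uv − 148uw − 222vw + 370w^2 − 666w − 126uw^2 − 189vw^2 + 315w^3 − 567w^2 + 8u^2w + 12uvw − 20uw^2 + 36uw − 40u^2 − 60uv + 100uw − 180u + 8u^3 + 12u^2v − 20u^2w + 36u^2 + 18u + 27v − 45w + 81    [distributive law]
= 36uv + 36v^2 + 258vw − 189v + 72uv^2 + 36v^3 + 60v^2w + 12uvw − 389vw^2 + 44u^2v − 12uw − 197w^2 − 711w − 146uw^2 + 315w^3 − 12u^2w − 4u^2 − 162u + 8u^3 + 81    [combine like terms]

36uv + 36v^2 + 258vw − 189v + 72uv^2 + 36v^3 + 60v^2w + 12uvw − 389vw^2 + 44u^2v − 12uw − 197w^2 − 711w − 146uw^2 + 315w^3 − 12u^2w − 4u^2 − 162u + 8u^3 + 81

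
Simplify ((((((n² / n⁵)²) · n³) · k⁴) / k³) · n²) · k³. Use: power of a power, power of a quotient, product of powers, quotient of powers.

((((((n² / n⁵)²) · n³) · k⁴) / k³) · n²) · k³
= (((((((n²)²) / ((n⁵)²)) · n³) · k⁴) / k³) · n²) · k³    [power of a quotient]
= (((((n⁴ / ((n⁵)²)) · n³) · k⁴) / k³) · n²) · k³    [power of a power]
= (((((n⁴ / n¹⁰) · n³) · k⁴) / k³) · n²) · k³    [power of a power]
= ((((n⁻⁶ · n³) · k⁴) / k³) · n²) · k³    [quotient of powers]
= (((n⁻³ · k⁴) / k³) · n²) · k³    [product of powers]
= k⁴n⁻¹    [quotient of powers; product of powers]

k⁴n⁻¹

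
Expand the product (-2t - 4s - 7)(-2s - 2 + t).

(-2t - 4s - 7)(-2s - 2 + t)
= 4st + 4t - 2t² + 8s² + 8s - 4st + 14s + 14 - 7t    [distributive law]
= -3t - 2t² + 8s² + 22s + 14    [combine like terms]

-3t - 2t² + 8s² + 22s + 14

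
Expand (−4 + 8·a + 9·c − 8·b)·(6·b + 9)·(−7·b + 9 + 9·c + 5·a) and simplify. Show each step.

(−4 + 8·a + 9·c − 8·b)·(6·b + 9)·(−7·b + 9 + 9·c + 5·a)
= (−24·b − 36 + 48·a·b + 72·a + 54·b·c + 81·c − 48·b² − 72·b)·(−7·b + 9 + 9·c + 5·a)    [distributive law]
= (−96·b − 36 + 48·a·b + 72·a + 54·b·c + 81·c − 48·b²)·(−7·b + 9 + 9·c + 5·a)    [combine like terms]
= 672·b² − 864·b − 864·b·c − 480·a·b + 252·b − 324 − 324·c − 180·a − 336·a·b² + 432·a·b + 432·a·b·c + 240·a²·b − 504·a·b + 648·a + 648·a·c + 360·a² − 378·b²·c + 486·b·c + 486·b·c² + 270·a·b·c − 567·b·c + 729·c + 729·c² + 405·a·c + 336·b³ − 432·b² − 432·b²·c − 240·a·b²    [distributive law]
= 240·b² − 612·b − 945·b·c − 552·a·b − 324 + 405·c + 468·a − 576·a·b² + 702·a·b·c + 240·a²·b + 1053·a·c + 360·a² − 810·b²·c + 486·b·c² + 729·c² + 336·b³    [combine like terms]

240·b² − 612·b − 945·b·c − 552·a·b − 324 + 405·c + 468·a − 576·a·b² + 702·a·b·c + 240·a²·b + 1053·a·c + 360·a² − 810·b²·c + 486·b·c² + 729·c² + 336·b³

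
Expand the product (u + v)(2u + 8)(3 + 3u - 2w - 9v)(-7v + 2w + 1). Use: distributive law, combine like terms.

(u + v)(2u + 8)(3 + 3u - 2w - 9v)(-7v + 2w + 1)
= (2u² + 8u + 2uv + 8v)(3 + 3u - 2w - 9v)(-7v + 2w + 1)    [distributive law]
= (6u² + 6u³ - 4u²w - 18u²v + 24u + 24u² - 16uw - 72uv + 6uv + 6u²v - 4uvw - 18uv² + 24v + 24uv - 16vw - 72v²)(-7v + 2w + 1)    [distributive law]
= (30u² + 6u³ - 4u²w - 12u²v + 24u - 16uw - 42uv - 4uvw - 18uv² + 24v - 16vw - 72v²)(-7v + 2w + 1)    [combine like terms]
= -210u²v + 60u²w + 30u² - 42u³v + 12u³w + 6u³ + 28u²vw - 8u²w² - 4u²w + 84u²v² - 24u²vw - 12u²v - 168uv + 48uw + 24u + 112uvw - 32uw² - 16uw + 294uv² - 84uvw - 42uv + 28uv²w - 8uvw² - 4uvw + 126uv³ - 36uv²w - 18uv² - 168v² + 48vw + 24v + 112v²w - 32vw² - 16vw + 504v³ - 144v²w - 72v²    [distributive law]
= -222u²v + 56u²w + 30u² - 42u³v + 12u³w + 6u³ + 4u²vw - 8u²w² + 84u²v² - 210uv + 32uw + 24u + 24uvw - 32uw² + 276uv² - 8uv²w - 8uvw² + 126uv³ - 240v² + 32vw + 24v - 32v²w - 32vw² + 504v³    [combine like terms]

-222u²v + 56u²w + 30u² - 42u³v + 12u³w + 6u³ + 4u²vw - 8u²w² + 84u²v² - 210uv + 32uw + 24u + 24uvw - 32uw² + 276uv² - 8uv²w - 8uvw² + 126uv³ - 240v² + 32vw + 24v - 32v²w - 32vw² + 504v³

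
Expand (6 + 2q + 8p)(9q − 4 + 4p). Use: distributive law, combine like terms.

(6 + 2q + 8p)(9q − 4 + 4p)
= 54q − 24 + 24p + 18q^2 − 8q + 8pq + 72pq − 32p + 32p^2    [distributive law]
= 46q − 24 − 8p + 18q^2 + 80pq + 32p^2    [combine like terms]

46q − 24 − 8p + 18q^2 + 80pq + 32p^2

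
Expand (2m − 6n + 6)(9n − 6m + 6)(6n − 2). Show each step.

324mn² − 252mn − 72m²n + 24m² + 48m − 324n³ + 216n² + 180n − 72

(2m − 6n + 6)(9n − 6m + 6)(6n − 2)
= (18mn − 12m² + 12m − 54n² + 36mn − 36n + 54n − 36m + 36)(6n − 2)    [distributive law]
= (54mn − 12m² − 24m − 54n² + 18n + 36)(6n − 2)    [combine like terms]
= 324mn² − 108mn − 72m²n + 24m² − 144mn + 48m − 324n³ + 108n² + 108n² − 36n + 216n − 72    [distributive law]
= 324mn² − 252mn − 72m²n + 24m² + 48m − 324n³ + 216n² + 180n − 72    [combine like terms]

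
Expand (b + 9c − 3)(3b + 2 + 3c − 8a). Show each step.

(b + 9c − 3)(3b + 2 + 3c − 8a)
= 3b² + 2b + 3bc − 8ab + 27bc + 18c + 27c² − 72ac − 9b − 6 − 9c + 24a    [distributive law]
= 3b² − 7b + 30bc − 8ab + 9c + 27c² − 72ac − 6 + 24a    [combine like terms]

3b² − 7b + 30bc − 8ab + 9c + 27c² − 72ac − 6 + 24a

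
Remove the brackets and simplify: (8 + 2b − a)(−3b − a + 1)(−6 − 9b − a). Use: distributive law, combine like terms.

60b + 234b^2 + 97ab + 46a + 3a^2 − 48 + 54b^3 − 3ab^2 − 10a^2b − a^3

(8 + 2b − a)(−3b − a + 1)(−6 − 9b − a)
= (−24b − 8a + 8 − 6b^2 − 2ab + 2b + 3ab + a^2 − a)(−6 − 9b − a)    [distributive law]
= (−22b − 9a + 8 − 6b^2 + ab + a^2)(−6 − 9b − a)    [combine like terms]
= 132b + 198b^2 + 22ab + 54a + 81ab + 9a^2 − 48 − 72b − 8a + 36b^2 + 54b^3 + 6ab^2 − 6ab − 9ab^2 − a^2b − 6a^2 − 9a^2b − a^3    [distributive law]
= 60b + 234b^2 + 97ab + 46a + 3a^2 − 48 + 54b^3 − 3ab^2 − 10a^2b − a^3    [combine like terms]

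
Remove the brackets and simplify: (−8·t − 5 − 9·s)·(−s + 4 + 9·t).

(−8·t − 5 − 9·s)·(−s + 4 + 9·t)
= 8·s·t − 32·t − 72·t^2 + 5·s − 20 − 45·t + 9·s^2 − 36·s − 81·s·t    [distributive law]
= −73·s·t − 77·t − 72·t^2 − 31·s − 20 + 9·s^2    [combine like terms]

−73·s·t − 77·t − 72·t^2 − 31·s − 20 + 9·s^2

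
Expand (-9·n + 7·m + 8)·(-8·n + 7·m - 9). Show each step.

72·n^2 - 119·m·n + 17·n + 49·m^2 - 7·m - 72

(-9·n + 7·m + 8)·(-8·n + 7·m - 9)
= 72·n^2 - 63·m·n + 81·n - 56·m·n + 49·m^2 - 63·m - 64·n + 56·m - 72    [distributive law]
= 72·n^2 - 119·m·n + 17·n + 49·m^2 - 7·m - 72    [combine like terms]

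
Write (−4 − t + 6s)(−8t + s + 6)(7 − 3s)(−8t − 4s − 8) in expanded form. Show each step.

(−4 − t + 6s)(−8t + s + 6)(7 − 3s)(−8t − 4s − 8)
= (32t − 4s − 24 + 8t^2 − st − 6t − 48st + 6s^2 + 36s)(7 − 3s)(−8t − 4s − 8)    [distributive law]
= (26t + 32s − 24 + 8t^2 − 49st + 6s^2)(7 − 3s)(−8t − 4s − 8)    [combine like terms]
= (182t − 78st + 224s − 96s^2 − 168 + 72s + 56t^2 − 24st^2 − 343st + 147s^2t + 42s^2 − 18s^3)(−8t − 4s − 8)    [distributive law]
= (182t − 421st + 296s − 54s^2 − 168 + 56t^2 − 24st^2 + 147s^2t − 18s^3)(−8t − 4s − 8)    [combine like terms]
= −1456t^2 − 728st − 1456t + 3368st^2 + 1684s^2t + 3368st − 2368st − 1184s^2 − 2368s + 432s^2t + 216s^3 + 432s^2 + 1344t + 672s + 1344 − 448t^3 − 224st^2 − 448t^2 + 192st^3 + 96s^2t^2 + 192st^2 − 1176s^2t^2 − 588s^3t − 1176s^2t + 144s^3t + 72s^4 + 144s^3    [distributive law]
= −1904t^2 + 272st − 112t + 3336st^2 + 940s^2t − 752s^2 − 1696s + 360s^3 + 1344 − 448t^3 + 192st^3 − 1080s^2t^2 − 444s^3t + 72s^4    [combine like terms]

−1904t^2 + 272st − 112t + 3336st^2 + 940s^2t − 752s^2 − 1696s + 360s^3 + 1344 − 448t^3 + 192st^3 − 1080s^2t^2 − 444s^3t + 72s^4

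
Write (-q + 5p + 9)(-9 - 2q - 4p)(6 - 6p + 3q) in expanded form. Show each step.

-297q - 225pq - 15q^2 - 30pq^2 + 6q^3 - 24p^2q + 366p^2 + 120p^3 - 486

(-q + 5p + 9)(-9 - 2q - 4p)(6 - 6p + 3q)
= (9q + 2q^2 + 4pq - 45p - 10pq - 20p^2 - 81 - 18q - 36p)(6 - 6p + 3q)    [distributive law]
= (-9q + 2q^2 - 6pq - 81p - 20p^2 - 81)(6 - 6p + 3q)    [combine like terms]
= -54q + 54pq - 27q^2 + 12q^2 - 12pq^2 + 6q^3 - 36pq + 36p^2q - 18pq^2 - 486p + 486p^2 - 243pq - 120p^2 + 120p^3 - 60p^2q - 486 + 486p - 243q    [distributive law]
= -297q - 225pq - 15q^2 - 30pq^2 + 6q^3 - 24p^2q + 366p^2 + 120p^3 - 486    [combine like terms]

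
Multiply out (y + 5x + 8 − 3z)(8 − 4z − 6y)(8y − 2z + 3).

(y + 5x + 8 − 3z)(8 − 4z − 6y)(8y − 2z + 3)
= (8y − 4yz − 6y² + 40x − 20xz − 30xy + 64 − 32z − 48y − 24z + 12z² + 18yz)(8y − 2z + 3)    [distributive law]
= (−40y + 14yz − 6y² + 40x − 20xz − 30xy + 64 − 56z + 12z²)(8y − 2z + 3)    [combine like terms]
= −320y² + 80yz − 120y + 112y²z − 28yz² + 42yz − 48y³ + 12y²z − 18y² + 320xy − 80xz + 120x − 160xyz + 40xz² − 60xz − 240xy² + 60xyz − 90xy + 512y − 128z + 192 − 448yz + 112z² − 168z + 96yz² − 24z³ + 36z²    [distributive law]
= −338y² − 326yz + 392y + 124y²z + 68yz² − 48y³ + 230xy − 140xz + 120x − 100xyz + 40xz² − 240xy² − 296z + 192 + 148z² − 24z³    [combine like terms]

−338y² − 326yz + 392y + 124y²z + 68yz² − 48y³ + 230xy − 140xz + 120x − 100xyz + 40xz² − 240xy² − 296z + 192 + 148z² − 24z³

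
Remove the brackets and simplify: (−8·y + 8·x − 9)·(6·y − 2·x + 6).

−48·y^2 + 64·x·y − 102·y − 16·x^2 + 66·x − 54

(−8·y + 8·x − 9)·(6·y − 2·x + 6)
= −48·y^2 + 16·x·y − 48·y + 48·x·y − 16·x^2 + 48·x − 54·y + 18·x − 54    [distributive law]
= −48·y^2 + 64·x·y − 102·y − 16·x^2 + 66·x − 54    [combine like terms]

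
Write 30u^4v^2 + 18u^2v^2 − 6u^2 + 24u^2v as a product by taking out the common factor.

30u^4v^2 + 18u^2v^2 − 6u^2 + 24u^2v
= 6(5u^4v^2 + 3u^2v^2 − u^2 + 4u^2v)    [factor out 6]
= 6u^2(5u^2v^2 + 3v^2 − 1 + 4v)    [factor out u^2]

6u^2(5u^2v^2 + 3v^2 − 1 + 4v)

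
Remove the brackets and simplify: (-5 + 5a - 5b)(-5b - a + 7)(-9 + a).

90b + 170ab - 395a + 85a² + 315 - 20a²b - 5a³ - 225b² + 25ab²

(-5 + 5a - 5b)(-5b - a + 7)(-9 + a)
= (25b + 5a - 35 - 25ab - 5a² + 35a + 25b² + 5ab - 35b)(-9 + a)    [distributive law]
= (-10b + 40a - 35 - 20ab - 5a² + 25b²)(-9 + a)    [combine like terms]
= 90b - 10ab - 360a + 40a² + 315 - 35a + 180ab - 20a²b + 45a² - 5a³ - 225b² + 25ab²    [distributive law]
= 90b + 170ab - 395a + 85a² + 315 - 20a²b - 5a³ - 225b² + 25ab²    [combine like terms]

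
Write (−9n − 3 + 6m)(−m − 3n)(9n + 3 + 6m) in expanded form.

81mn^2 + 54mn − 108m^2n + 243n^3 + 162n^2 + 9m + 27n − 36m^3

(−9n − 3 + 6m)(−m − 3n)(9n + 3 + 6m)
= (9mn + 27n^2 + 3m + 9n − 6m^2 − 18mn)(9n + 3 + 6m)    [distributive law]
= (−9mn + 27n^2 + 3m + 9n − 6m^2)(9n + 3 + 6m)    [combine like terms]
= −81mn^2 − 27mn − 54m^2n + 243n^3 + 81n^2 + 162mn^2 + 27mn + 9m + 18m^2 + 81n^2 + 27n + 54mn − 54m^2n − 18m^2 − 36m^3    [distributive law]
= 81mn^2 + 54mn − 108m^2n + 243n^3 + 162n^2 + 9m + 27n − 36m^3    [combine like terms]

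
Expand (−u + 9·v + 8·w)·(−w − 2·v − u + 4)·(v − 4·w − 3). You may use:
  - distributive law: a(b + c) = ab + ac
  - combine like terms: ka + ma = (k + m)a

(−u + 9·v + 8·w)·(−w − 2·v − u + 4)·(v − 4·w − 3)
= (u·w + 2·u·v + u^2 − 4·u − 9·v·w − 18·v^2 − 9·u·v + 36·v − 8·w^2 − 16·v·w − 8·u·w + 32·w)·(v − 4·w − 3)    [distributive law]
= (−7·u·w − 7·u·v + u^2 − 4·u − 25·v·w − 18·v^2 + 36·v − 8·w^2 + 32·w)·(v − 4·w − 3)    [combine like terms]
= −7·u·v·w + 28·u·w^2 + 21·u·w − 7·u·v^2 + 28·u·v·w + 21·u·v + u^2·v − 4·u^2·w − 3·u^2 − 4·u·v + 16·u·w + 12·u − 25·v^2·w + 100·v·w^2 + 75·v·w − 18·v^3 + 72·v^2·w + 54·v^2 + 36·v^2 − 144·v·w − 108·v − 8·v·w^2 + 32·w^3 + 24·w^2 + 32·v·w − 128·w^2 − 96·w    [distributive law]
= 21·u·v·w + 28·u·w^2 + 37·u·w − 7·u·v^2 + 17·u·v + u^2·v − 4·u^2·w − 3·u^2 + 12·u + 47·v^2·w + 92·v·w^2 − 37·v·w − 18·v^3 + 90·v^2 − 108·v + 32·w^3 − 104·w^2 − 96·w    [combine like terms]

21·u·v·w + 28·u·w^2 + 37·u·w − 7·u·v^2 + 17·u·v + u^2·v − 4·u^2·w − 3·u^2 + 12·u + 47·v^2·w + 92·v·w^2 − 37·v·w − 18·v^3 + 90·v^2 − 108·v + 32·w^3 − 104·w^2 − 96·w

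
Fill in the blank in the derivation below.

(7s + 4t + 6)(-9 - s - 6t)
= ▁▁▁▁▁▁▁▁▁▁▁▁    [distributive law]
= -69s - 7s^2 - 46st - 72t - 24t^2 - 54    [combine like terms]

Applying distributive law to the line above:

-63s - 7s^2 - 42st - 36t - 4st - 24t^2 - 54 - 6s - 36t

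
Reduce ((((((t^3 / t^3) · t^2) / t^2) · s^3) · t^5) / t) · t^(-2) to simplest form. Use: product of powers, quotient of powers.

((((((t^3 / t^3) · t^2) / t^2) · s^3) · t^5) / t) · t^(-2)
= (((((t^0 · t^2) / t^2) · s^3) · t^5) / t) · t^(-2)    [quotient of powers]
= ((((t^2 / t^2) · s^3) · t^5) / t) · t^(-2)    [product of powers]
= (((t^0 · s^3) · t^5) / t) · t^(-2)    [quotient of powers]
= s^3·t^2    [quotient of powers; product of powers]

s^3·t^2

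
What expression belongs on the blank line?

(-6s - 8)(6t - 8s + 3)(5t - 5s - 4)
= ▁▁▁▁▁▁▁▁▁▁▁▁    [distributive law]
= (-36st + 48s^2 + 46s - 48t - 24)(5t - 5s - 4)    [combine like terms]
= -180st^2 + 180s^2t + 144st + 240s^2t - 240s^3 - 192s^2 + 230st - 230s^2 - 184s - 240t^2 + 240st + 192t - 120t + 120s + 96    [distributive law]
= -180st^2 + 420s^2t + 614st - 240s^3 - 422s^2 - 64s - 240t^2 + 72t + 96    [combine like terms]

After distributive law, the bracketed line is:

(-36st + 48s^2 - 18s - 48t + 64s - 24)(5t - 5s - 4)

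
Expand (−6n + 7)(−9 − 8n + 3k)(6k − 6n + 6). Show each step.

−246kn + 300n^2 + 366n + 396kn^2 − 288n^3 − 108k^2n − 252k − 378 + 126k^2

(−6n + 7)(−9 − 8n + 3k)(6k − 6n + 6)
= (54n + 48n^2 − 18kn − 63 − 56n + 21k)(6k − 6n + 6)    [distributive law]
= (−2n + 48n^2 − 18kn − 63 + 21k)(6k − 6n + 6)    [combine like terms]
= −12kn + 12n^2 − 12n + 288kn^2 − 288n^3 + 288n^2 − 108k^2n + 108kn^2 − 108kn − 378k + 378n − 378 + 126k^2 − 126kn + 126k    [distributive law]
= −246kn + 300n^2 + 366n + 396kn^2 − 288n^3 − 108k^2n − 252k − 378 + 126k^2    [combine like terms]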